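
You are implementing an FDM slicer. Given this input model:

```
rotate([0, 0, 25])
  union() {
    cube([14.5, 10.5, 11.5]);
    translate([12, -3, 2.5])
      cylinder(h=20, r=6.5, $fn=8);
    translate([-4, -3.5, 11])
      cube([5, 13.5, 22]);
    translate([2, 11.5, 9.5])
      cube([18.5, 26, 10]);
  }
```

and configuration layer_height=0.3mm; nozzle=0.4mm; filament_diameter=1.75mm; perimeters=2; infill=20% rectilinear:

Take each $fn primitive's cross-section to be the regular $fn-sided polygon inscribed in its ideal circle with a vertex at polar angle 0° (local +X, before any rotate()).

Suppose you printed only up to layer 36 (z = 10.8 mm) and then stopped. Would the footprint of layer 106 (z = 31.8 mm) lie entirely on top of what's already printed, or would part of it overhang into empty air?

Compare the two slices. At z = 10.8: the cube is present — its section is the full 14.5×10.5 rectangle (area 152.25 mm²); the r=6.5 cylinder at (12, -3) gives a regular 8-gon of circumradius 6.5 (constant along its height) (area = (8/2)·6.500²·sin(360°/8) = 119.50 mm²); the cube at (-4, -3.5) is not intersected at this z (z outside [11, 33]); the cube at (2, 11.5) (footprint 18.5×26) is included at this height (area 481.00 mm²); Combining (union): the regions partially overlap — summed areas 752.75 mm² minus the doubly-counted overlap 19.69 mm² gives 733.06 mm² — area = 733.06 mm²; (whole slice rotated 25° about Z — lengths, areas and connectivity unchanged). At z = 31.8: the cube is absent (z outside [0, 11.5]); the cylinder at (12, -3) is absent (z outside [2.5, 22.5]); the 5×13.5 cube at (-4, -3.5) contributes its full rectangle (area 67.50 mm²); the cube at (2, 11.5) does not reach this height (z outside [9.5, 19.5]); Combining (union): only the 5×13.5 cube at (-4, -3.5) is present, so the union is just that shape — area = 67.50 mm²; (rotated 25° about Z; rotation is an isometry so areas/perimeters/island counts are preserved). Checking containment: at z = 31.8 the cross-section extends beyond the z = 10.8 cross-section by about 57.50 mm².

part overhangs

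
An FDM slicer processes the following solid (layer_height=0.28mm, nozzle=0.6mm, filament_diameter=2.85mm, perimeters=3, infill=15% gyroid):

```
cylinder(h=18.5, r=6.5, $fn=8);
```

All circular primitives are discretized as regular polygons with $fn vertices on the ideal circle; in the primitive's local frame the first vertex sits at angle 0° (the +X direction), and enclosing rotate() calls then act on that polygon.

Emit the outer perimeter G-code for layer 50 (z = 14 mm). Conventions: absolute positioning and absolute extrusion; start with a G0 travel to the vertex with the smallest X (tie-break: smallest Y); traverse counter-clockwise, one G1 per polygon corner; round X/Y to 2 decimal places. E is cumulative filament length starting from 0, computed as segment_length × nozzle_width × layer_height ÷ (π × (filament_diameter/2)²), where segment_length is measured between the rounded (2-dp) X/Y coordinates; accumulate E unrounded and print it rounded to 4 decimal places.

At z = 14 mm: the r=6.5 cylinder contributes a regular 8-gon of circumradius 6.5. The outline is a single polygon with 8 vertices. Extrusion per mm of travel: 0.6 × 0.28 / (π × 1.425²) = 0.026335. Accumulating E over each segment gives final E = 1.0485.

G0 X-6.50 Y0.00 Z14.00
G1 X-4.60 Y-4.60 E0.1311
G1 X0.00 Y-6.50 E0.2621
G1 X4.60 Y-4.60 E0.3932
G1 X6.50 Y0.00 E0.5243
G1 X4.60 Y4.60 E0.6553
G1 X0.00 Y6.50 E0.7864
G1 X-4.60 Y4.60 E0.9175
G1 X-6.50 Y0.00 E1.0485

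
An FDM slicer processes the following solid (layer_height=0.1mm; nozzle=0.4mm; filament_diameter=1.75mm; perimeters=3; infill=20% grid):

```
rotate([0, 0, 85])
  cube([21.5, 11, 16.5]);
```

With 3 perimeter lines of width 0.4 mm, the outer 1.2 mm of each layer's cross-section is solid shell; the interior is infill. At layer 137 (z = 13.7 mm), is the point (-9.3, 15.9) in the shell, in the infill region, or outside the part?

At z = 13.7 mm: the cube (footprint 21.5×11) is included at this height; (rotated 85° about Z; rotation is an isometry so areas/perimeters/island counts are preserved). Overall, the cross-section is a single solid region. Undo the 85° rotation: the query point maps to (15.029, 10.650) in the un-rotated model frame. The nearest boundary edge runs (21.50, 11.00)→(0.00, 11.00); distance from the point to it = 0.35 mm. The point is inside the cross-section, 0.35 mm from the nearest boundary — within the 1.2 mm shell band (3 × 0.4).

shell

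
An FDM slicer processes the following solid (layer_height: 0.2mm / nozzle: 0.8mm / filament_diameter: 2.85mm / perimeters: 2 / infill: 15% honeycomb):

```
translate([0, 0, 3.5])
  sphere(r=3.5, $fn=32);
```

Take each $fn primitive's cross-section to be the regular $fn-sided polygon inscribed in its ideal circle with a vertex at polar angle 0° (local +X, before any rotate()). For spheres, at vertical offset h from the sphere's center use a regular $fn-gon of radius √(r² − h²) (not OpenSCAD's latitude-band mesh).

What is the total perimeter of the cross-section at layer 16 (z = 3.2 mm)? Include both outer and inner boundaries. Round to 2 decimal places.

At z = 3.2 mm: the r=3.5 sphere slices to a regular 32-gon of circumradius 3.487 (√(r²−h²) with h=0.3 from center) (perimeter = 2·32·3.487·sin(180°/32) = 21.88 mm). Overall, the cross-section is a single solid region. Total boundary length (outer) = 21.88 mm.

21.88 mm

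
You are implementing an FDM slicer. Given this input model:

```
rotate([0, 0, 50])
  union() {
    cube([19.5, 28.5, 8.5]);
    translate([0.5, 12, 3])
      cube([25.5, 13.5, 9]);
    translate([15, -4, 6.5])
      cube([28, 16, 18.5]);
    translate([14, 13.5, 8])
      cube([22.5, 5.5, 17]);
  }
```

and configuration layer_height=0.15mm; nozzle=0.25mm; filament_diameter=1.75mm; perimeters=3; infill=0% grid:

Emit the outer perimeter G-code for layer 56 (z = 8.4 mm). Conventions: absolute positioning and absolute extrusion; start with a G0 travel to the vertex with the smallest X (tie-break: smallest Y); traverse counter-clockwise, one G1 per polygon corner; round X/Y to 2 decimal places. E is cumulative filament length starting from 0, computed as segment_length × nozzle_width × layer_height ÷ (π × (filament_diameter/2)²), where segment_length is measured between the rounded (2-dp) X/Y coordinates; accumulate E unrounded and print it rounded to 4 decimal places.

G0 X-21.83 Y18.32 Z8.40
G1 X0.00 Y0.00 E0.4443
G1 X9.64 Y11.49 E0.6781
G1 X12.71 Y8.92 E0.7406
G1 X30.70 Y30.37 E1.1770
G1 X18.45 Y40.65 E1.4264
G1 X7.52 Y27.63 E1.6914
G1 X6.37 Y28.59 E1.7148
G1 X13.12 Y36.64 E1.8785
G1 X8.91 Y40.17 E1.9642
G1 X2.16 Y32.13 E2.1279
G1 X-2.82 Y36.31 E2.2292
G1 X-7.00 Y31.33 E2.3306
G1 X-9.30 Y33.26 E2.3774
G1 X-21.83 Y18.32 E2.6814

At z = 8.4 mm: the 19.5×28.5 cube contributes its full rectangle; the cube at (0.5, 12) is present — its section is the full 25.5×13.5 rectangle; the 28×16 cube at (15, -4) contributes its full rectangle; the cube at (14, 13.5) (footprint 22.5×5.5) is included at this height; Combining (union): the regions partially overlap (shared area 376.50 mm²), so overlapping operands fuse into one piece — 1 connected region; (rotated 50° about Z; rotation is an isometry so areas/perimeters/island counts are preserved). The outline is a single polygon with 14 vertices. Extrusion per mm of travel: 0.25 × 0.15 / (π × 0.875²) = 0.015591. Accumulating E over each segment gives final E = 2.6814.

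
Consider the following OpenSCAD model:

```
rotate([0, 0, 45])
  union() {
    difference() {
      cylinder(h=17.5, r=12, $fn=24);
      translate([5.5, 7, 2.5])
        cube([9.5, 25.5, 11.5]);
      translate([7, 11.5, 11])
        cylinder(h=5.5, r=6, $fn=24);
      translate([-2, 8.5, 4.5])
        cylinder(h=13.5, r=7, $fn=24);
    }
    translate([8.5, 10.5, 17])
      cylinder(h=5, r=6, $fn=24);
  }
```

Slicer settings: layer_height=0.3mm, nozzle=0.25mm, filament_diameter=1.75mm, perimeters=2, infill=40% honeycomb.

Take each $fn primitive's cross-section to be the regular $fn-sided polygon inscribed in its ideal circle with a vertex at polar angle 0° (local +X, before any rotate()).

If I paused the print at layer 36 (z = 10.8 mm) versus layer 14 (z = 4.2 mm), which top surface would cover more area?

layer 14 (z = 4.2 mm)

Layer 36 (z = 10.8): the r=12 cylinder contributes a regular 24-gon of circumradius 12 (area = (24/2)·12.000²·sin(360°/24) = 447.24 mm²); the cube at (5.5, 7) (footprint 9.5×25.5) is included at this height (area 242.25 mm²); the cylinder at (7, 11.5) is absent (z outside [11, 16.5]); the r=7 cylinder at (-2, 8.5) gives a regular 24-gon of circumradius 7 (constant along its height) (area = (24/2)·7.000²·sin(360°/24) = 152.19 mm²); Taking the first minus the rest: starting from the r=12 cylinder (447.24 mm²), the 9.5×25.5 cube at (5.5, 7) partially overlaps it — only the 8.66 mm² overlap (of its 242.25 mm²) is removed, clipping the outline; the r=7 cylinder at (-2, 8.5) partially overlaps it — only the 110.63 mm² overlap (of its 152.19 mm²) is removed, clipping the outline — area = 327.95 mm²; the cylinder at (8.5, 10.5) is absent (z outside [17, 22]); Merging all regions: only the result so far is present, so the union is just that shape — area = 327.95 mm²; (rotated 45° about Z; rotation is an isometry so areas/perimeters/island counts are preserved). So its area = 327.95 mm². Layer 14 (z = 4.2): the r=12 cylinder gives a regular 24-gon of circumradius 12 (constant along its height) (area = (24/2)·12.000²·sin(360°/24) = 447.24 mm²); the cube at (5.5, 7) (footprint 9.5×25.5) is included at this height (area 242.25 mm²); the cylinder at (7, 11.5) does not reach this height (z outside [11, 16.5]); the cylinder at (-2, 8.5) does not reach this height (z outside [4.5, 18]); Taking the first minus the rest: starting from the r=12 cylinder (447.24 mm²), the 9.5×25.5 cube at (5.5, 7) partially overlaps it — only the 8.66 mm² overlap (of its 242.25 mm²) is removed, clipping the outline — area = 438.58 mm²; the cylinder at (8.5, 10.5) does not reach this height (z outside [17, 22]); Combining (union): only the result so far is present, so the union is just that shape — area = 438.58 mm²; (whole slice rotated 45° about Z — lengths, areas and connectivity unchanged). So its area = 438.58 mm². Layer 14 is larger (438.58 vs 327.95 mm²).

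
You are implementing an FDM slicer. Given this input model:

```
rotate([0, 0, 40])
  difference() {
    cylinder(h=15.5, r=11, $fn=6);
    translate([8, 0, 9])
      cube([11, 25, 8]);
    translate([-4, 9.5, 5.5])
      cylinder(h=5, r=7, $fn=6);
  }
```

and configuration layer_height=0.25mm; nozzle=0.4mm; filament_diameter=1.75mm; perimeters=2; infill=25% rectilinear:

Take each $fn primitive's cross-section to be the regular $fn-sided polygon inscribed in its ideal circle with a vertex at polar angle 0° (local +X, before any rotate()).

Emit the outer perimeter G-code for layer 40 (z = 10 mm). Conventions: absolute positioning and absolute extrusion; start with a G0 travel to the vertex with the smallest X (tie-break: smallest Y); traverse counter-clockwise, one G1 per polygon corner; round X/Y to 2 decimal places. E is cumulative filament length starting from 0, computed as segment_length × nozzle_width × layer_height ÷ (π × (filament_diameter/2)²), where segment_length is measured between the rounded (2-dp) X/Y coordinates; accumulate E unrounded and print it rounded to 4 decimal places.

At z = 10 mm: the cylinder: section is a regular 6-gon, circumradius r=11; the cube at (8, 0) is present — its section is the full 11×25 rectangle; the r=7 cylinder at (-4, 9.5) gives a regular 6-gon of circumradius 7 (constant along its height); Subtracting the remaining from the first: starting from the r=11 cylinder, the 11×25 cube at (8, 0) partially overlaps it — only the 7.79 mm² overlap (of its 275.00 mm²) is removed, clipping the outline; the r=7 cylinder at (-4, 9.5) partially overlaps it — only the 50.85 mm² overlap (of its 127.31 mm²) is removed, clipping the outline — 1 connected region; (rotated 40° about Z; rotation is an isometry so areas/perimeters/island counts are preserved). The outline is a single polygon with 12 vertices. Extrusion per mm of travel: 0.4 × 0.25 / (π × 0.875²) = 0.041575. Accumulating E over each segment gives final E = 2.9001.

G0 X-9.38 Y-1.67 Z10.00
G1 X-8.43 Y-7.07 E0.2280
G1 X1.91 Y-10.83 E0.6854
G1 X10.34 Y-3.76 E1.1428
G1 X8.43 Y7.07 E1.6000
G1 X6.13 Y5.14 E1.7248
G1 X2.79 Y9.12 E1.9409
G1 X-1.91 Y10.83 E2.1488
G1 X-3.84 Y9.22 E2.2533
G1 X-3.81 Y9.21 E2.2546
G1 X-2.59 Y2.31 E2.5459
G1 X-7.96 Y-2.19 E2.8372
G1 X-9.38 Y-1.67 E2.9001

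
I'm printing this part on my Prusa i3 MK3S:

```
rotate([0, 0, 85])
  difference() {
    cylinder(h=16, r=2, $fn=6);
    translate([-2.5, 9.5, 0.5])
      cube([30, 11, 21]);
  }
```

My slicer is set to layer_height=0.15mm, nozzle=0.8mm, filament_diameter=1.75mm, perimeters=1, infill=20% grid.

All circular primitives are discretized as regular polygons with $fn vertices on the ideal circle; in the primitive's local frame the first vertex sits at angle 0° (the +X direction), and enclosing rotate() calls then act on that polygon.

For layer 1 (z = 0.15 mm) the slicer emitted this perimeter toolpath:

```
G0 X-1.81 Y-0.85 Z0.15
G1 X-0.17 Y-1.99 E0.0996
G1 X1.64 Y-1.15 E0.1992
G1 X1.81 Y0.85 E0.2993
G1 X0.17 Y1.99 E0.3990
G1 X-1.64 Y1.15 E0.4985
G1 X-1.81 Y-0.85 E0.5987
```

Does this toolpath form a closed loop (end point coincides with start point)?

yes

Start point (G0): (-1.81, -0.85). End point (last G1): the path returns to the start — closed.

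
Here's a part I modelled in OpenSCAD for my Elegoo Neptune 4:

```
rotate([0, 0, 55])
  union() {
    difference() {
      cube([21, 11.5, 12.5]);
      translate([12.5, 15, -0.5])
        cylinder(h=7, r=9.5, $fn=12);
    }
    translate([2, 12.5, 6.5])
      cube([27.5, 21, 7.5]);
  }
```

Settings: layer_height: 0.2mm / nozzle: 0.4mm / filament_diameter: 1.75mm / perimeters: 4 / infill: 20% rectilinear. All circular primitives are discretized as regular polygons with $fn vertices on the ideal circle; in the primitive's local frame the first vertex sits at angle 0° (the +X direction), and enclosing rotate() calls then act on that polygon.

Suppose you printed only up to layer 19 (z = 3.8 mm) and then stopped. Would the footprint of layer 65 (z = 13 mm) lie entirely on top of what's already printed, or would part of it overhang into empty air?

part overhangs

Compare the two slices. At z = 3.8: the cube (footprint 21×11.5) is included at this height (area 241.50 mm²); the cylinder at (12.5, 15): section is a regular 12-gon, circumradius r=9.5 (area = (12/2)·9.500²·sin(360°/12) = 270.75 mm²); Subtracting the remaining from the first: starting from the 21×11.5 cube (241.50 mm²), the r=9.5 cylinder at (12.5, 15) partially overlaps it — only the 72.15 mm² overlap (of its 270.75 mm²) is removed, clipping the outline — area = 169.35 mm²; the cube at (2, 12.5) is absent (z outside [6.5, 14]); Combining (union): only that combined region is present, so the union is just that shape — area = 169.35 mm²; (rotated 55° about Z; rotation is an isometry so areas/perimeters/island counts are preserved). At z = 13: the cube does not reach this height (z outside [0, 12.5]); the cylinder at (12.5, 15) is not intersected at this z (z outside [-0.5, 6.5]); After the difference (first − rest): the first operand is absent here, so nothing remains; the cube at (2, 12.5) (footprint 27.5×21) is included at this height (area 577.50 mm²); Merging all regions: only the 27.5×21 cube at (2, 12.5) is present, so the union is just that shape — area = 577.50 mm²; (rotated 55° about Z; rotation is an isometry so areas/perimeters/island counts are preserved). Checking containment: at z = 13 the cross-section extends beyond the z = 3.8 cross-section by about 577.50 mm².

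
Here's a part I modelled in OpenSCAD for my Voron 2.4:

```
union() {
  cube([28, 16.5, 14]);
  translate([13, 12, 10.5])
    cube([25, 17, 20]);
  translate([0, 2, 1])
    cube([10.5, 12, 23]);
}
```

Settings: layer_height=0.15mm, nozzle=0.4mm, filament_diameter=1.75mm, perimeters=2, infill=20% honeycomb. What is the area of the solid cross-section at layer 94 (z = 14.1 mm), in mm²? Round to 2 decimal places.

551.00 mm²

At z = 14.1 mm: the cube is absent (z outside [0, 14]); the cube at (13, 12) is present — its section is the full 25×17 rectangle (area 425.00 mm²); the 10.5×12 cube at (0, 2) contributes its full rectangle (area 126.00 mm²); Merging all regions: the 2 present regions are separate (no shared area or edge), so areas and boundary lengths simply add and each stays a separate island — area = 551.00 mm². Overall, the cross-section has 2 separate islands. Net area = 551.00 mm².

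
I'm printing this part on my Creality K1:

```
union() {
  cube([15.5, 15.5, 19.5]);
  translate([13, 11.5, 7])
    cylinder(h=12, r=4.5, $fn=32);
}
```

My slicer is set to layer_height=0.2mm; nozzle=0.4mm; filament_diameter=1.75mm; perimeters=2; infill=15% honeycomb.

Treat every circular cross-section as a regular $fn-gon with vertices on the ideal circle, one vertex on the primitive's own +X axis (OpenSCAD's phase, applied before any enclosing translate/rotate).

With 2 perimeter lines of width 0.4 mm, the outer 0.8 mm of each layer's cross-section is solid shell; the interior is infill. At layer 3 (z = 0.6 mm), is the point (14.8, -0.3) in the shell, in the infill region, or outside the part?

outside

At z = 0.6 mm: the cube (footprint 15.5×15.5) is included at this height; the cylinder at (13, 11.5) is absent (z outside [7, 19]); Combining (union): only the 15.5×15.5 cube is present, so the union is just that shape — 1 connected region. Overall, the cross-section is a single solid region. The nearest boundary edge runs (0.00, 0.00)→(15.50, 0.00); distance from the point to it = 0.30 mm. The point is not inside any of the regions above, so it lies outside the cross-section (0.30 mm from the nearest boundary).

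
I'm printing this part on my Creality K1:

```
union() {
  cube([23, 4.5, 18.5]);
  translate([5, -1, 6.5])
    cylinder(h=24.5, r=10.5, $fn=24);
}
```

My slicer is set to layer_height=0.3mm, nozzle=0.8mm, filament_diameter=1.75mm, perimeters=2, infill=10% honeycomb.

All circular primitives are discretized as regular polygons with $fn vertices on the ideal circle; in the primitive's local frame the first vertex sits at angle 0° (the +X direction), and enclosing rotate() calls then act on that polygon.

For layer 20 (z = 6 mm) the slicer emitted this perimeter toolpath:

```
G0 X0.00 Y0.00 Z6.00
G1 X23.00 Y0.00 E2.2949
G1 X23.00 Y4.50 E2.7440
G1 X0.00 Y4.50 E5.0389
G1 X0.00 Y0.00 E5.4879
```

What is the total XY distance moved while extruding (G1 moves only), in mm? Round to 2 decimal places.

Sum the Euclidean lengths of each G1 segment: total = 55.00 mm.

55.00 mm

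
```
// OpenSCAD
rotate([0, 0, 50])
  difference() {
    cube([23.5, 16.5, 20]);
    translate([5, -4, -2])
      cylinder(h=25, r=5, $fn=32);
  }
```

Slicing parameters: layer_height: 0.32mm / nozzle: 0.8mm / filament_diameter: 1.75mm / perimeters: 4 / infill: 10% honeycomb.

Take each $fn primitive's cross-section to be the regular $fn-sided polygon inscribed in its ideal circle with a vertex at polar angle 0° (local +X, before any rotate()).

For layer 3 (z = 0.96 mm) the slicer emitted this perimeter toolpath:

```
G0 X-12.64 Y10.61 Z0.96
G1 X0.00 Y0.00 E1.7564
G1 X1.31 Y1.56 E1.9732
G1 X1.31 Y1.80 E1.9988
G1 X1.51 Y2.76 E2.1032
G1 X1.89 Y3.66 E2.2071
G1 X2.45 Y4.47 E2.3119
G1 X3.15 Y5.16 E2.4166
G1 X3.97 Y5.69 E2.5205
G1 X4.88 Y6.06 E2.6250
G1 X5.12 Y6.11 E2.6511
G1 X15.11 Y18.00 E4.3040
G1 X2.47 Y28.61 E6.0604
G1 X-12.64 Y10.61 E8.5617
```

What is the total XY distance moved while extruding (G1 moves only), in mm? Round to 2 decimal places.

80.44 mm

Sum the Euclidean lengths of each G1 segment: total = 80.44 mm.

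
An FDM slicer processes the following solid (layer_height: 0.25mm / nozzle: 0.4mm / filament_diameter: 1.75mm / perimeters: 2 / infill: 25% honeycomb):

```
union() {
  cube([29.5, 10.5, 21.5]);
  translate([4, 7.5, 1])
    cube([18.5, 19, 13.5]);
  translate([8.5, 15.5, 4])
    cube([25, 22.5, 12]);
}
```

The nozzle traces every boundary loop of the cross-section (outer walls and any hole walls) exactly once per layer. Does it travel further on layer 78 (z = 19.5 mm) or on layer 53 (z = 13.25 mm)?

Layer 78 (z = 19.5): the cube (footprint 29.5×10.5) is included at this height (perimeter 80.00 mm); the cube at (4, 7.5) is absent (z outside [1, 14.5]); the cube at (8.5, 15.5) does not reach this height (z outside [4, 16]); Taking the union: only the 29.5×10.5 cube is present, so the union is just that shape — boundary = 80.00 mm. So its perimeter = 80.00 mm. Layer 53 (z = 13.25): the cube is present — its section is the full 29.5×10.5 rectangle (perimeter 80.00 mm); the 18.5×19 cube at (4, 7.5) contributes its full rectangle (perimeter 75.00 mm); the cube at (8.5, 15.5) is present — its section is the full 25×22.5 rectangle (perimeter 95.00 mm); Merging all regions: the regions partially overlap (shared area 209.50 mm²), so the edge portions inside another operand are dropped and the merged outline is re-measured after clipping — boundary = 157.00 mm. So its perimeter = 157.00 mm. Layer 53 is larger (157.00 vs 80.00 mm).

layer 53 (z = 13.25 mm)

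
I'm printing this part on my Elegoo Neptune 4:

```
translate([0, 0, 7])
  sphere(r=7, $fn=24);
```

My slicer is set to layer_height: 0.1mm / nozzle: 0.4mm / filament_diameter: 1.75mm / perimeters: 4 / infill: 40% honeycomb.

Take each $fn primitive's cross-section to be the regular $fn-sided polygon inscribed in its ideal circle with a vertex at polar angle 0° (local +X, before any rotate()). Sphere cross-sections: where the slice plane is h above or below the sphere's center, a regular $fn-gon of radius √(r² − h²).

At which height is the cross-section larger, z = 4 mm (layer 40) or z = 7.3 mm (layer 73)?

layer 73 (z = 7.3 mm)

Layer 40 (z = 4): the r=7 sphere contributes a regular 24-gon of circumradius √(7²−3²) = 6.325 (area = (24/2)·6.325²·sin(360°/24) = 124.23 mm²). So its area = 124.23 mm². Layer 73 (z = 7.3): the r=7 sphere slices to a regular 24-gon of circumradius 6.994 (√(r²−h²) with h=0.3 from center) (area = (24/2)·6.994²·sin(360°/24) = 151.91 mm²). So its area = 151.91 mm². Layer 73 is larger (151.91 vs 124.23 mm²).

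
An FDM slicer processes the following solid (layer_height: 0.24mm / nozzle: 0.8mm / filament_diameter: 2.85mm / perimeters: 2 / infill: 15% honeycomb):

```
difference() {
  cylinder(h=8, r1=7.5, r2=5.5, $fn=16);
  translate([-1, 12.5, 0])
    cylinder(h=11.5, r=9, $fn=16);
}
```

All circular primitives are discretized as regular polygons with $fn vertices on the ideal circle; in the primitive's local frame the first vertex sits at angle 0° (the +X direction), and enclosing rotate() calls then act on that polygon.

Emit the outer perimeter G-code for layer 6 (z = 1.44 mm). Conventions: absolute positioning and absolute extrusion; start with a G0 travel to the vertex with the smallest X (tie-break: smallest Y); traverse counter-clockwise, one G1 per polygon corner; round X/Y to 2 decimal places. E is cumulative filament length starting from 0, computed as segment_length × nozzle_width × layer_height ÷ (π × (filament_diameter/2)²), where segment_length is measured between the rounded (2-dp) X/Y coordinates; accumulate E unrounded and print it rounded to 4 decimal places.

At z = 1.44 mm: the cone: at t=0.180 of its height the radius interpolates to r₁+(r₂−r₁)t = 7.140, giving a regular 16-gon of that circumradius; the r=9 cylinder at (-1, 12.5) contributes a regular 16-gon of circumradius 9; After the difference (first − rest): starting from the cone, the r=9 cylinder at (-1, 12.5) partially overlaps it — only the 22.56 mm² overlap (of its 247.98 mm²) is removed, clipping the outline — 1 connected region. The outline is a single polygon with 17 vertices. Extrusion per mm of travel: 0.8 × 0.24 / (π × 1.425²) = 0.030097. Accumulating E over each segment gives final E = 1.3300.

G0 X-7.14 Y0.00 Z1.44
G1 X-6.60 Y-2.73 E0.0838
G1 X-5.05 Y-5.05 E0.1677
G1 X-2.73 Y-6.60 E0.2517
G1 X0.00 Y-7.14 E0.3355
G1 X2.73 Y-6.60 E0.4192
G1 X5.05 Y-5.05 E0.5032
G1 X6.60 Y-2.73 E0.5872
G1 X7.14 Y0.00 E0.6709
G1 X6.60 Y2.73 E0.7547
G1 X5.05 Y5.05 E0.8387
G1 X4.39 Y5.49 E0.8625
G1 X2.44 Y4.19 E0.9331
G1 X-1.00 Y3.50 E1.0387
G1 X-4.44 Y4.19 E1.1443
G1 X-5.26 Y4.73 E1.1738
G1 X-6.60 Y2.73 E1.2463
G1 X-7.14 Y0.00 E1.3300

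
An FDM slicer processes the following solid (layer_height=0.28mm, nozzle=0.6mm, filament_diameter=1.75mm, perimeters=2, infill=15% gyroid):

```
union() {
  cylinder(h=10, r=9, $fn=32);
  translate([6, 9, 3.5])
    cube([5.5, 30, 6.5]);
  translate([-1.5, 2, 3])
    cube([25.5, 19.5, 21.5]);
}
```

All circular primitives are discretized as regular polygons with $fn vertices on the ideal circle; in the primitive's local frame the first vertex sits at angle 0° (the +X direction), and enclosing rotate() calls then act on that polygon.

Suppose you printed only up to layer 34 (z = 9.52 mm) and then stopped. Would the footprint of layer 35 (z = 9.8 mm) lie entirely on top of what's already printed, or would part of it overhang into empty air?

Compare the two slices. At z = 9.52: the r=9 cylinder gives a regular 32-gon of circumradius 9 (constant along its height) (area = (32/2)·9.000²·sin(360°/32) = 252.84 mm²); the cube at (6, 9) (footprint 5.5×30) is included at this height (area 165.00 mm²); the 25.5×19.5 cube at (-1.5, 2) contributes its full rectangle (area 497.25 mm²); Merging all regions: the regions partially overlap — summed areas 915.09 mm² minus the doubly-counted overlap 124.55 mm² gives 790.54 mm² — area = 790.54 mm². At z = 9.8: the cylinder: section is a regular 32-gon, circumradius r=9 (area = (32/2)·9.000²·sin(360°/32) = 252.84 mm²); the 5.5×30 cube at (6, 9) contributes its full rectangle (area 165.00 mm²); the 25.5×19.5 cube at (-1.5, 2) contributes its full rectangle (area 497.25 mm²); Combining (union): the regions partially overlap — summed areas 915.09 mm² minus the doubly-counted overlap 124.55 mm² gives 790.54 mm² — area = 790.54 mm². Checking containment: the cross-section at z = 9.8 is a subset of the cross-section at z = 9.52.

entirely on top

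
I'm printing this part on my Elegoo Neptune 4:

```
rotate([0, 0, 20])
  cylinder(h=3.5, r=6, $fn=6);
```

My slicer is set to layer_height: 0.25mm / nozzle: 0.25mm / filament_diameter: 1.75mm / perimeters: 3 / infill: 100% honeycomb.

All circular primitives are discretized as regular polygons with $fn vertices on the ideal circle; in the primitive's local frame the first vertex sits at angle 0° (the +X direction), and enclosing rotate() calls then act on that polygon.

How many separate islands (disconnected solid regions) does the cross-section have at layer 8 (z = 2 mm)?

1

At z = 2 mm: the r=6 cylinder contributes a regular 6-gon of circumradius 6; (whole slice rotated 20° about Z — lengths, areas and connectivity unchanged). Overall, the cross-section is a single solid region. Island count = 1.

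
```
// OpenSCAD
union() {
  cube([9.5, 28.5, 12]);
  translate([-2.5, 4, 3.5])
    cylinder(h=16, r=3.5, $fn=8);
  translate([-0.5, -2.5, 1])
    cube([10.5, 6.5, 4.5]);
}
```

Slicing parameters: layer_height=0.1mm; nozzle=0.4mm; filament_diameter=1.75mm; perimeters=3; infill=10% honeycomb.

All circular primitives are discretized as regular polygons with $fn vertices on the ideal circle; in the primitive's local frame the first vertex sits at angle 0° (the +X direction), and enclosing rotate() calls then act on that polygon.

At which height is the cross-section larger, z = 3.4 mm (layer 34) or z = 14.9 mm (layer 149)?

layer 34 (z = 3.4 mm)

Layer 34 (z = 3.4): the 9.5×28.5 cube contributes its full rectangle (area 270.75 mm²); the cylinder at (-2.5, 4) is absent (z outside [3.5, 19.5]); the 10.5×6.5 cube at (-0.5, -2.5) contributes its full rectangle (area 68.25 mm²); Taking the union: the regions partially overlap — summed areas 339.00 mm² minus the doubly-counted overlap 38.00 mm² gives 301.00 mm² — area = 301.00 mm². So its area = 301.00 mm². Layer 149 (z = 14.9): the cube does not reach this height (z outside [0, 12]); the cylinder at (-2.5, 4): section is a regular 8-gon, circumradius r=3.5 (area = (8/2)·3.500²·sin(360°/8) = 34.65 mm²); the cube at (-0.5, -2.5) is not intersected at this z (z outside [1, 5.5]); Taking the union: only the r=3.5 cylinder at (-2.5, 4) is present, so the union is just that shape — area = 34.65 mm². So its area = 34.65 mm². Layer 34 is larger (301.00 vs 34.65 mm²).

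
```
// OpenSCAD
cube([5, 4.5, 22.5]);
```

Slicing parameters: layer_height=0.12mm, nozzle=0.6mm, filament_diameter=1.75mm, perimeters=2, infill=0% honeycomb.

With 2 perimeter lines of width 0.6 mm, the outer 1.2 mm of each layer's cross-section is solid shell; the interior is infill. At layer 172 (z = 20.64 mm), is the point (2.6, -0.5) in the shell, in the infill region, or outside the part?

At z = 20.64 mm: the cube (footprint 5×4.5) is included at this height. Overall, the cross-section is a single solid region. The nearest boundary edge runs (0.00, 0.00)→(5.00, 0.00); distance from the point to it = 0.50 mm. The point is not inside any of the regions above, so it lies outside the cross-section (0.50 mm from the nearest boundary).

outside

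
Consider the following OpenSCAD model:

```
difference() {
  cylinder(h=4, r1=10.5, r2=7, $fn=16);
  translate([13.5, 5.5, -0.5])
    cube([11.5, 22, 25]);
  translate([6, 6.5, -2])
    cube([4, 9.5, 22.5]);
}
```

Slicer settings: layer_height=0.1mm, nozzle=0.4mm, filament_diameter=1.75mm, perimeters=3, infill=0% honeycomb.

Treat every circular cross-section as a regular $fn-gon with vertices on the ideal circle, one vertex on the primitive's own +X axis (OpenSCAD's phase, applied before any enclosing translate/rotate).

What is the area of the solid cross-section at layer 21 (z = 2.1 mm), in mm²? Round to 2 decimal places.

229.73 mm²

At z = 2.1 mm: the cone: at t=0.525 of its height the radius interpolates to r₁+(r₂−r₁)t = 8.662, giving a regular 16-gon of that circumradius (area = (16/2)·8.662²·sin(360°/16) = 229.73 mm²); the cube at (13.5, 5.5) is present — its section is the full 11.5×22 rectangle (area 253.00 mm²); the 4×9.5 cube at (6, 6.5) contributes its full rectangle (area 38.00 mm²); Taking the first minus the rest: starting from the cone (229.73 mm²), the 11.5×22 cube at (13.5, 5.5) misses the remaining region (no effect); the 4×9.5 cube at (6, 6.5) misses the remaining region (no effect) — area = 229.73 mm². Overall, the cross-section is a single solid region. Net area = 229.73 mm².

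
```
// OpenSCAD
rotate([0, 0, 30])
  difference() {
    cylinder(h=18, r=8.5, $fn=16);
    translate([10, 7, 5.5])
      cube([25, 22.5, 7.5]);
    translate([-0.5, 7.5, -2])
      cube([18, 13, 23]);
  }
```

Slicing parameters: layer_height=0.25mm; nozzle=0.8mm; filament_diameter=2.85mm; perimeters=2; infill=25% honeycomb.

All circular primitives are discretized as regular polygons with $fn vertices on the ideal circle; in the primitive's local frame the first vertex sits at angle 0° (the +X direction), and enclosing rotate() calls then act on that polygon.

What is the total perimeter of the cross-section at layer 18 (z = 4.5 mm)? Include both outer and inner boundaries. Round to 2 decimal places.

53.78 mm

At z = 4.5 mm: the cylinder: section is a regular 16-gon, circumradius r=8.5 (perimeter = 2·16·8.500·sin(180°/16) = 53.06 mm); the cube at (10, 7) is absent (z outside [5.5, 13]); the cube at (-0.5, 7.5) (footprint 18×13) is included at this height (perimeter 62.00 mm); Subtracting the remaining from the first: starting from the r=8.5 cylinder, the 18×13 cube at (-0.5, 7.5) partially overlaps it — only the 2.77 mm² overlap (of its 234.00 mm²) is removed, clipping the outline — boundary = 53.78 mm; (rotated 30° about Z; rotation is an isometry so areas/perimeters/island counts are preserved). Overall, the cross-section is a single solid region. Total boundary length (outer) = 53.78 mm.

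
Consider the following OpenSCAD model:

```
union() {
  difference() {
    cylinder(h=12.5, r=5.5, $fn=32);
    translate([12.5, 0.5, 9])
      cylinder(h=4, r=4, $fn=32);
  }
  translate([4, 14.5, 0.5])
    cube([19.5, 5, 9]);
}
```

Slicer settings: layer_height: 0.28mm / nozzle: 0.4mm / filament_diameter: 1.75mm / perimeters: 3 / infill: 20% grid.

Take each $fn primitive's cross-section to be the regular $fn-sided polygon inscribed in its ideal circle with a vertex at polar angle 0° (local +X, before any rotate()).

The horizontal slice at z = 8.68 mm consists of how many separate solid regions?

At z = 8.68 mm: the r=5.5 cylinder contributes a regular 32-gon of circumradius 5.5; the cylinder at (12.5, 0.5) does not reach this height (z outside [9, 13]); Subtracting the remaining from the first: none of the subtracted shapes is present at this height, so the r=5.5 cylinder is unchanged — 1 connected region; the cube at (4, 14.5) is present — its section is the full 19.5×5 rectangle; Taking the union: the 2 present regions are separate (no shared area or edge), so areas and boundary lengths simply add and each stays a separate island — 2 connected regions. The result has 2 disconnected regions.

2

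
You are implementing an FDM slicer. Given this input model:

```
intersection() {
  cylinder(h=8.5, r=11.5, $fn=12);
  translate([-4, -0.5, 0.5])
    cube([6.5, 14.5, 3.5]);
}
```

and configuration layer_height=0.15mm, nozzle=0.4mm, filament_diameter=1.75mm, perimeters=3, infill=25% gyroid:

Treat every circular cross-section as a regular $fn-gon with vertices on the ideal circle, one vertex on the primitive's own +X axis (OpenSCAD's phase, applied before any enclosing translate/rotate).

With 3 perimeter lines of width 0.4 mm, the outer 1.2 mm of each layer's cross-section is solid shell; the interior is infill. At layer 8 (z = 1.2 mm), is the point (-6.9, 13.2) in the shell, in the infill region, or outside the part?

outside

At z = 1.2 mm: the r=11.5 cylinder contributes a regular 12-gon of circumradius 11.5; the cube at (-4, -0.5) (footprint 6.5×14.5) is included at this height; Keeping only the common overlap: the 6.5×14.5 cube at (-4, -0.5) partially overlaps the r=11.5 cylinder; clipping to the common part keeps 75.02 mm² — 1 connected region. Overall, the cross-section is a single solid region. The nearest boundary edge runs (-4.00, -0.50)→(-4.00, 10.43); distance from the point to it = 4.01 mm. The point is not inside any of the regions above, so it lies outside the cross-section (4.01 mm from the nearest boundary).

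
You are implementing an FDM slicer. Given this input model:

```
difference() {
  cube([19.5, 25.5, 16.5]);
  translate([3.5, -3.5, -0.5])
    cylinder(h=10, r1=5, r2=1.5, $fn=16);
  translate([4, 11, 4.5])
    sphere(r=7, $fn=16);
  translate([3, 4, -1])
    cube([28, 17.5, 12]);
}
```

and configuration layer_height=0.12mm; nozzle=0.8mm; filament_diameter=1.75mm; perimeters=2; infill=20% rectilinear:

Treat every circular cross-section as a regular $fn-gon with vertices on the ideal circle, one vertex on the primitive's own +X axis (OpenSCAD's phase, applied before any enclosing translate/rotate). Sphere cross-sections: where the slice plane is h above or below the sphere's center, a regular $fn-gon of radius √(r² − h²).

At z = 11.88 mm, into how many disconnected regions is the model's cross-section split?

At z = 11.88 mm: the cube is present — its section is the full 19.5×25.5 rectangle; the cone at (3.5, -3.5) is absent (z outside [-0.5, 9.5]); the sphere at (4, 11) does not reach this height (|z−center|=7.380 > r=7); the cube at (3, 4) is absent (z outside [-1, 11]); Taking the first minus the rest: none of the subtracted shapes is present at this height, so the 19.5×25.5 cube is unchanged — 1 connected region. The result has 1 disconnected region.

1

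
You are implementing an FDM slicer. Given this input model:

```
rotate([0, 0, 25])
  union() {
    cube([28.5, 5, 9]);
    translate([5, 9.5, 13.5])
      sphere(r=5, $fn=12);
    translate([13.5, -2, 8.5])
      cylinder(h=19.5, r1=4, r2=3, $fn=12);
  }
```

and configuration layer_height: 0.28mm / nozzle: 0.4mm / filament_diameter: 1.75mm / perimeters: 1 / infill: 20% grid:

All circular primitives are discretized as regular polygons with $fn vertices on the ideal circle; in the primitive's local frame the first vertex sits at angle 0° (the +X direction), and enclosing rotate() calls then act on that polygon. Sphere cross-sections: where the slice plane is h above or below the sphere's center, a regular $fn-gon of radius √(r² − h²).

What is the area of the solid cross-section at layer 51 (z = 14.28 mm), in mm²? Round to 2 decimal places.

114.32 mm²

At z = 14.28 mm: the cube is absent (z outside [0, 9]); the sphere at (5, 9.5): section is a regular 12-gon, circumradius = √(r²−h²) = √(5²−0.78²) = 4.939 (area = (12/2)·4.939²·sin(360°/12) = 73.17 mm²); the cone at (13.5, -2): at t=0.296 of its height the radius interpolates to r₁+(r₂−r₁)t = 3.704, giving a regular 12-gon of that circumradius (area = (12/2)·3.704²·sin(360°/12) = 41.15 mm²); Merging all regions: the 2 present regions are separate (no shared area or edge), so areas and boundary lengths simply add and each stays a separate island — area = 114.32 mm²; (rotated 25° about Z; rotation is an isometry so areas/perimeters/island counts are preserved). Overall, the cross-section has 2 separate islands. Net area = 114.32 mm².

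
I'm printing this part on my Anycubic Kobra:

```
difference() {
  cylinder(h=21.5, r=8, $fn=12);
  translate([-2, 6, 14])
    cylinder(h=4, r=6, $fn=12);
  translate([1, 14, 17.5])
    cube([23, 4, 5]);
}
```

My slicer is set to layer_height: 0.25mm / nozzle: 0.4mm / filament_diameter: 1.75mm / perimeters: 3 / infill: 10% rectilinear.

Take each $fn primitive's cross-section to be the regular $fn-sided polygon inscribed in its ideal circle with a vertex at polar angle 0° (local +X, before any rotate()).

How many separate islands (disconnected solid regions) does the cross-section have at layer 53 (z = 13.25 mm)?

1

At z = 13.25 mm: the r=8 cylinder contributes a regular 12-gon of circumradius 8; the cylinder at (-2, 6) does not reach this height (z outside [14, 18]); the cube at (1, 14) is not intersected at this z (z outside [17.5, 22.5]); Subtracting the remaining from the first: none of the subtracted shapes is present at this height, so the r=8 cylinder is unchanged — 1 connected region. Overall, the cross-section is a single solid region. Island count = 1.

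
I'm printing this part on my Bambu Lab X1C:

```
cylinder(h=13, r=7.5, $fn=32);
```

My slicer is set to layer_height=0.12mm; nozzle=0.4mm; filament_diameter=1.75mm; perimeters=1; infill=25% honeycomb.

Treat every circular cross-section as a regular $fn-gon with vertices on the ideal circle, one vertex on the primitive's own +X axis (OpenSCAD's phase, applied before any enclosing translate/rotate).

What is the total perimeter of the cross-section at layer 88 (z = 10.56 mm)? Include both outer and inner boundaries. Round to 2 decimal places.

47.05 mm

At z = 10.56 mm: the cylinder: section is a regular 32-gon, circumradius r=7.5 (perimeter = 2·32·7.500·sin(180°/32) = 47.05 mm). Overall, the cross-section is a single solid region. Total boundary length (outer) = 47.05 mm.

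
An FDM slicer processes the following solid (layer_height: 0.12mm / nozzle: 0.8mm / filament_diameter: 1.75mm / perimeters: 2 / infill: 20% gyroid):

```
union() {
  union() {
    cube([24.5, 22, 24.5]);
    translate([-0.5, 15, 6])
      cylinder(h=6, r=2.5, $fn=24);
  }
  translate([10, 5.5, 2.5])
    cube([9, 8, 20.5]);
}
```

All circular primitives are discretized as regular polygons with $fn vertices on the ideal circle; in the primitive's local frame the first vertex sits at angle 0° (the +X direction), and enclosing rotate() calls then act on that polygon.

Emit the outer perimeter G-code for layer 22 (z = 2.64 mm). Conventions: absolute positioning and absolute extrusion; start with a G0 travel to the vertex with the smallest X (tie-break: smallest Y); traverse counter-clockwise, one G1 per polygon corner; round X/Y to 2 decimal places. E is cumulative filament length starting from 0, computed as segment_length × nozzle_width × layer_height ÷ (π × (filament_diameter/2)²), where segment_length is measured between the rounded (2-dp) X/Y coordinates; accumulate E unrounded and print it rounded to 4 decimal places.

At z = 2.64 mm: the 24.5×22 cube contributes its full rectangle; the cylinder at (-0.5, 15) is absent (z outside [6, 12]); Combining (union): only the 24.5×22 cube is present, so the union is just that shape — 1 connected region; the cube at (10, 5.5) is present — its section is the full 9×8 rectangle; Merging all regions: the 9×8 cube at (10, 5.5) lies entirely inside that combined region, so the union is just that combined region — 1 connected region. The outline is a single polygon with 4 vertices. Extrusion per mm of travel: 0.8 × 0.12 / (π × 0.875²) = 0.039912. Accumulating E over each segment gives final E = 3.7118.

G0 X0.00 Y0.00 Z2.64
G1 X24.50 Y0.00 E0.9778
G1 X24.50 Y22.00 E1.8559
G1 X0.00 Y22.00 E2.8338
G1 X0.00 Y0.00 E3.7118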